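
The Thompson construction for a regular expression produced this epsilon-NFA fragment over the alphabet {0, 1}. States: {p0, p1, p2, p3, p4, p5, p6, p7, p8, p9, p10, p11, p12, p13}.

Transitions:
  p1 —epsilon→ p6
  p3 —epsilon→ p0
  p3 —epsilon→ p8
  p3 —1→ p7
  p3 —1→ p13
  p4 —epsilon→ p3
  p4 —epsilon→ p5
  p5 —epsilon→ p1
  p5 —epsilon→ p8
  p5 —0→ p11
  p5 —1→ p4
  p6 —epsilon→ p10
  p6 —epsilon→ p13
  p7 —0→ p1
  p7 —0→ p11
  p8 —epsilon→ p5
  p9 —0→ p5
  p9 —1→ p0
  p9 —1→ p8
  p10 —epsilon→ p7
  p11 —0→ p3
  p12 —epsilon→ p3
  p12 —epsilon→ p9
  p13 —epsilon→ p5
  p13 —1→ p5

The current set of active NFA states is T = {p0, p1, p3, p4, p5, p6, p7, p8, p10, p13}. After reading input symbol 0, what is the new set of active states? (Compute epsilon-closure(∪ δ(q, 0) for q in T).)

{p1, p5, p6, p7, p8, p10, p11, p13}

p5 on 0 → {p11}.
p7 on 0 → {p1, p11}.
No 0-transition from p0, p1, p3, p4, p6, p8, p10, p13.
Union after reading 0: {p1, p11}.
Now take the epsilon-closure:
From p1 via epsilon: add p6.
From p6 via epsilon: add p10, p13.
From p10 via epsilon: add p7.
From p13 via epsilon: add p5.
From p5 via epsilon: add p8.
No new states can be added; the closed set is {p1, p5, p6, p7, p8, p10, p11, p13}.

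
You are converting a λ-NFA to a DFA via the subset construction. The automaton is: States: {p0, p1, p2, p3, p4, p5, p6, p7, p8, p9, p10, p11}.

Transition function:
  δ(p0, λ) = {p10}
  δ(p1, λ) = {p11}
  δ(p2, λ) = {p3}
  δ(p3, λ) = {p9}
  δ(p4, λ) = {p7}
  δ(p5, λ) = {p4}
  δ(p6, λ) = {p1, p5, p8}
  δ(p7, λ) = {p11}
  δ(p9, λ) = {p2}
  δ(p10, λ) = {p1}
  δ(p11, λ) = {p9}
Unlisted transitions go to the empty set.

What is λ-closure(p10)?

Start with {p10}.
From p10 via λ: add p1.
From p1 via λ: add p11.
From p11 via λ: add p9.
From p9 via λ: add p2.
From p2 via λ: add p3.
No new states can be added; the closed set is {p1, p2, p3, p9, p10, p11}.

{p1, p2, p3, p9, p10, p11}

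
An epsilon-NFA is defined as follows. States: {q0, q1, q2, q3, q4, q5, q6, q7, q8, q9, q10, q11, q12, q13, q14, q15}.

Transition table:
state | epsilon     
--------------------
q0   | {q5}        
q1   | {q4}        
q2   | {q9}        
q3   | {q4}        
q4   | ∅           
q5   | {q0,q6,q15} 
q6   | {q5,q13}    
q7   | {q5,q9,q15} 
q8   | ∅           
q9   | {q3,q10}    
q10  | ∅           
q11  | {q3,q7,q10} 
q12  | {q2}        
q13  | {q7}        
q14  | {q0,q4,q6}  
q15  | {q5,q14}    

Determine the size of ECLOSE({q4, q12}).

6

Start with {q4, q12}.
From q12 via epsilon: add q2.
From q2 via epsilon: add q9.
From q9 via epsilon: add q3, q10.
epsilon-closure = {q2, q3, q4, q9, q10, q12}, which has 6 states.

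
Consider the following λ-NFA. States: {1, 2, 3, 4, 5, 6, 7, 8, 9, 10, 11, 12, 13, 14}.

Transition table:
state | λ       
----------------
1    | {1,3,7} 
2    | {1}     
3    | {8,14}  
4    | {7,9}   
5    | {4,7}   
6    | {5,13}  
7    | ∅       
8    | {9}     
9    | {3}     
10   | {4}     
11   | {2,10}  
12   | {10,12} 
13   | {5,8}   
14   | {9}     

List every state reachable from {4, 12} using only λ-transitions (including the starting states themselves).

{3, 4, 7, 8, 9, 10, 12, 14}

Start with {4, 12}.
From 4 via λ: add 7, 9.
From 12 via λ: add 10.
From 9 via λ: add 3.
From 3 via λ: add 8, 14.
No new states can be added; the closed set is {3, 4, 7, 8, 9, 10, 12, 14}.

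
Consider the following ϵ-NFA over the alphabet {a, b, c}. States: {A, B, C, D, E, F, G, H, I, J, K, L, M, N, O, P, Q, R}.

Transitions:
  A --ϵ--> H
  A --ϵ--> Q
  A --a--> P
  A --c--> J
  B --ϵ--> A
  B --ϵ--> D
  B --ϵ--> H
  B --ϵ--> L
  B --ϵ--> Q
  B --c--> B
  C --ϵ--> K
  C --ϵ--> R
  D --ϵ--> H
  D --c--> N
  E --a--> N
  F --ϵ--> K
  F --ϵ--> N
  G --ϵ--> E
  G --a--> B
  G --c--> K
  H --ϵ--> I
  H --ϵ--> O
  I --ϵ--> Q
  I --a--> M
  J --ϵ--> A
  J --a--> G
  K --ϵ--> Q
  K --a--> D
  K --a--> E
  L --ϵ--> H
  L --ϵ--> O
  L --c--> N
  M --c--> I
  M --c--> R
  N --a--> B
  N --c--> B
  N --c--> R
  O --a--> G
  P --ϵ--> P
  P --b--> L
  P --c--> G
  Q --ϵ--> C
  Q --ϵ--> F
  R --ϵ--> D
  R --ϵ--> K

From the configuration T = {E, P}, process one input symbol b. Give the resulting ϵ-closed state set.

P on b → {L}.
No b-transition from E.
Union after reading b: {L}.
Now take the ϵ-closure:
From L via ϵ: add H, O.
From H via ϵ: add I.
From I via ϵ: add Q.
From Q via ϵ: add C, F.
From C via ϵ: add K, R.
From F via ϵ: add N.
From R via ϵ: add D.
No new states can be added; the closed set is {C, D, F, H, I, K, L, N, O, Q, R}.

{C, D, F, H, I, K, L, N, O, Q, R}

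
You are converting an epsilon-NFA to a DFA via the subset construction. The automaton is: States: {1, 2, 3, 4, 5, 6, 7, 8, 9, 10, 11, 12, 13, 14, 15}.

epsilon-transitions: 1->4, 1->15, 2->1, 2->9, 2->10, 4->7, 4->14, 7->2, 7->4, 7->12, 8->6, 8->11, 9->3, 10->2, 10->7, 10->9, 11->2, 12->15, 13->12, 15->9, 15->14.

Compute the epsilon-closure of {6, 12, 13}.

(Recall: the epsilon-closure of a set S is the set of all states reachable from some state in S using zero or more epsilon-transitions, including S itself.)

Start with {6, 12, 13}.
From 12 via epsilon: add 15.
From 15 via epsilon: add 9, 14.
From 9 via epsilon: add 3.
No new states can be added; the closed set is {3, 6, 9, 12, 13, 14, 15}.

{3, 6, 9, 12, 13, 14, 15}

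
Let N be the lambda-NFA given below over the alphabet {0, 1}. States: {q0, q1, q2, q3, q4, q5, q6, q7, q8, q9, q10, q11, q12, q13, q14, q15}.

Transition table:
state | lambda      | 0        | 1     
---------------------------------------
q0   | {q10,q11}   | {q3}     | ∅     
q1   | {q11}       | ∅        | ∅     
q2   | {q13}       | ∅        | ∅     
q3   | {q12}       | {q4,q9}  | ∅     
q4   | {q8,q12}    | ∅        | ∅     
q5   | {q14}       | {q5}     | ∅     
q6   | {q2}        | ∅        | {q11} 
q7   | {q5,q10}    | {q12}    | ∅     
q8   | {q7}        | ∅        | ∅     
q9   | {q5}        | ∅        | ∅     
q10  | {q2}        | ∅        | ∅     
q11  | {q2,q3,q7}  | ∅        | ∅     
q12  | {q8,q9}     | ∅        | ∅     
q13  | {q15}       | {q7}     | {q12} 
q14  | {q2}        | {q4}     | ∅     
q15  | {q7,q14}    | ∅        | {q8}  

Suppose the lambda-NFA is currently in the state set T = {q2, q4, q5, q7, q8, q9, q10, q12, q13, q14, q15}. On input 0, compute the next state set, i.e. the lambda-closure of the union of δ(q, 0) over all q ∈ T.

q5 on 0 → {q5}.
q7 on 0 → {q12}.
q13 on 0 → {q7}.
q14 on 0 → {q4}.
No 0-transition from q2, q4, q8, q9, q10, q12, q15.
Union after reading 0: {q4, q5, q7, q12}.
Now take the lambda-closure:
From q4 via lambda: add q8.
From q5 via lambda: add q14.
From q7 via lambda: add q10.
From q12 via lambda: add q9.
From q10 via lambda: add q2.
From q2 via lambda: add q13.
From q13 via lambda: add q15.
No new states can be added; the closed set is {q2, q4, q5, q7, q8, q9, q10, q12, q13, q14, q15}.

{q2, q4, q5, q7, q8, q9, q10, q12, q13, q14, q15}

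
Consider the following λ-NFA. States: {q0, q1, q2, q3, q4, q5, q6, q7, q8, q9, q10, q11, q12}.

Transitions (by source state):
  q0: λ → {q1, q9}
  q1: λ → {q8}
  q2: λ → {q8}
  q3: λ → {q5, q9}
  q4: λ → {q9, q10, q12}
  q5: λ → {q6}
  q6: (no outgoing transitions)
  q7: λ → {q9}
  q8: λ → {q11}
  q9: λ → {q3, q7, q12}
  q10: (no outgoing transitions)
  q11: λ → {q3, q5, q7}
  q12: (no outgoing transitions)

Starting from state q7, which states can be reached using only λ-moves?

{q3, q5, q6, q7, q9, q12}

Start with {q7}.
From q7 via λ: add q9.
From q9 via λ: add q3, q12.
From q3 via λ: add q5.
From q5 via λ: add q6.
No new states can be added; the closed set is {q3, q5, q6, q7, q9, q12}.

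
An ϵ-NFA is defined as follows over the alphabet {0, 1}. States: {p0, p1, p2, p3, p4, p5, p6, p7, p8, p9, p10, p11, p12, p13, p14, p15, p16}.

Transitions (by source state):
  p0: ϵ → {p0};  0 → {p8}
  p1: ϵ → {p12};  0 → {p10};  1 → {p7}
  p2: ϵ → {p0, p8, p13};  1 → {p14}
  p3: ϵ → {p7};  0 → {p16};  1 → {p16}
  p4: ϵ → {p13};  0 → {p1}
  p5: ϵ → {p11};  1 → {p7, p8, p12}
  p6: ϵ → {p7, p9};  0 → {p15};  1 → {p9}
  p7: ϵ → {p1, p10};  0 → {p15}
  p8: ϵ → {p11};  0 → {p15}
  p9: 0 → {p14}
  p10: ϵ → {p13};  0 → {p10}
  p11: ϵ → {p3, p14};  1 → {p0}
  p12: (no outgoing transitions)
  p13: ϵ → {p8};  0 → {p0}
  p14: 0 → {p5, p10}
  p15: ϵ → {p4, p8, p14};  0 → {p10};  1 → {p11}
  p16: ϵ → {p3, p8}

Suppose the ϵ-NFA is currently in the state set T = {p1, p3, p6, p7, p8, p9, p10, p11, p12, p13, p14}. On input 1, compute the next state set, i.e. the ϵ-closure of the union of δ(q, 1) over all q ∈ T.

{p0, p1, p3, p7, p8, p9, p10, p11, p12, p13, p14, p16}

p1 on 1 → {p7}.
p3 on 1 → {p16}.
p6 on 1 → {p9}.
p11 on 1 → {p0}.
No 1-transition from p7, p8, p9, p10, p12, p13, p14.
Union after reading 1: {p0, p7, p9, p16}.
Now take the ϵ-closure:
From p7 via ϵ: add p1, p10.
From p16 via ϵ: add p3, p8.
From p1 via ϵ: add p12.
From p8 via ϵ: add p11.
From p10 via ϵ: add p13.
From p11 via ϵ: add p14.
No new states can be added; the closed set is {p0, p1, p3, p7, p8, p9, p10, p11, p12, p13, p14, p16}.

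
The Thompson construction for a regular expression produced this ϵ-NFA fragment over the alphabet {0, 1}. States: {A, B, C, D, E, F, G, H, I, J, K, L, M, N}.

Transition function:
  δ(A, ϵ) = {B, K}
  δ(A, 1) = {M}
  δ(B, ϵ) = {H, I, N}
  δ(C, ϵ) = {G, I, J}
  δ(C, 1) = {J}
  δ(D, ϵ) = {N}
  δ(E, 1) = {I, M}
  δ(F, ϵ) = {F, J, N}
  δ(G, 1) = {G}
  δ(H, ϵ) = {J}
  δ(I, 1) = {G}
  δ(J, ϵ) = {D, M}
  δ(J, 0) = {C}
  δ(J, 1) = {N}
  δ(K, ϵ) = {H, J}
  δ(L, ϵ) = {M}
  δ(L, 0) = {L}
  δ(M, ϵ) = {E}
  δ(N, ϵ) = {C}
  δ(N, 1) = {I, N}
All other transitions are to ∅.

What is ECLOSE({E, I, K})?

{C, D, E, G, H, I, J, K, M, N}

Start with {E, I, K}.
From K via ϵ: add H, J.
From J via ϵ: add D, M.
From D via ϵ: add N.
From N via ϵ: add C.
From C via ϵ: add G.
No new states can be added; the closed set is {C, D, E, G, H, I, J, K, M, N}.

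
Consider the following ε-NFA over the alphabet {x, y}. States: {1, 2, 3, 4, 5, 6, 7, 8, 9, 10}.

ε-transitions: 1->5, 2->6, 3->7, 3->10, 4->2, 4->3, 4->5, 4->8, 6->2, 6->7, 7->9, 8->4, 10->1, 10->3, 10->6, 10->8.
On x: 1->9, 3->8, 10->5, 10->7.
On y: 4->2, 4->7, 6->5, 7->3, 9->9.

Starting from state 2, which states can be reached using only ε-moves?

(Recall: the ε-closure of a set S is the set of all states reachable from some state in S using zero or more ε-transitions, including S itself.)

{2, 6, 7, 9}

Start with {2}.
From 2 via ε: add 6.
From 6 via ε: add 7.
From 7 via ε: add 9.
No new states can be added; the closed set is {2, 6, 7, 9}.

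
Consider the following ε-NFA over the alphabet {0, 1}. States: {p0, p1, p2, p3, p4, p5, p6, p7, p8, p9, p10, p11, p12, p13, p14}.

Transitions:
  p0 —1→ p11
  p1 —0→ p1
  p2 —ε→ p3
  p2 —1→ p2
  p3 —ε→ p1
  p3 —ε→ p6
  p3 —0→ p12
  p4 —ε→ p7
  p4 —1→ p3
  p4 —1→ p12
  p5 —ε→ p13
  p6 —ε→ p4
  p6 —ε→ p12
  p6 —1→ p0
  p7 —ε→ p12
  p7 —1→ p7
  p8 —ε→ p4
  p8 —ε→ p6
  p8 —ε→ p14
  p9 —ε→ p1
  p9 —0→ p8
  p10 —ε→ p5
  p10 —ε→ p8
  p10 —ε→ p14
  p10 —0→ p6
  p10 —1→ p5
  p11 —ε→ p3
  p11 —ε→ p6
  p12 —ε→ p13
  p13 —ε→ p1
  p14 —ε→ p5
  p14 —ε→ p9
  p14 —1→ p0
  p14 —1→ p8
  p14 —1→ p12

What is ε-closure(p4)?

Start with {p4}.
From p4 via ε: add p7.
From p7 via ε: add p12.
From p12 via ε: add p13.
From p13 via ε: add p1.
No new states can be added; the closed set is {p1, p4, p7, p12, p13}.

{p1, p4, p7, p12, p13}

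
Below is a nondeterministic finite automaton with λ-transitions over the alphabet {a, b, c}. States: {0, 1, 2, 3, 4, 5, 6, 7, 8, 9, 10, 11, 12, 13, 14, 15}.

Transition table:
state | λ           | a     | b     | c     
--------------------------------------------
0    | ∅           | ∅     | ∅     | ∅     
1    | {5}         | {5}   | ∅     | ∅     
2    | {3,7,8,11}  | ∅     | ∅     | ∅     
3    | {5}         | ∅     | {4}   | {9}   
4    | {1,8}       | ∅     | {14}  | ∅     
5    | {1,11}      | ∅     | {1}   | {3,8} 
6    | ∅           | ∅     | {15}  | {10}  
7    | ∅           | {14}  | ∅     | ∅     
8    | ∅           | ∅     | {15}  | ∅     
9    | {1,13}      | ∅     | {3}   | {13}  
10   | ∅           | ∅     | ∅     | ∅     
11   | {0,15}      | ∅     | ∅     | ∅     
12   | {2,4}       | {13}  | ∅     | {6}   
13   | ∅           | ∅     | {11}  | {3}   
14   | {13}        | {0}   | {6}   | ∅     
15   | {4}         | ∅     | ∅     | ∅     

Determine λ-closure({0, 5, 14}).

Start with {0, 5, 14}.
From 5 via λ: add 1, 11.
From 14 via λ: add 13.
From 11 via λ: add 15.
From 15 via λ: add 4.
From 4 via λ: add 8.
No new states can be added; the closed set is {0, 1, 4, 5, 8, 11, 13, 14, 15}.

{0, 1, 4, 5, 8, 11, 13, 14, 15}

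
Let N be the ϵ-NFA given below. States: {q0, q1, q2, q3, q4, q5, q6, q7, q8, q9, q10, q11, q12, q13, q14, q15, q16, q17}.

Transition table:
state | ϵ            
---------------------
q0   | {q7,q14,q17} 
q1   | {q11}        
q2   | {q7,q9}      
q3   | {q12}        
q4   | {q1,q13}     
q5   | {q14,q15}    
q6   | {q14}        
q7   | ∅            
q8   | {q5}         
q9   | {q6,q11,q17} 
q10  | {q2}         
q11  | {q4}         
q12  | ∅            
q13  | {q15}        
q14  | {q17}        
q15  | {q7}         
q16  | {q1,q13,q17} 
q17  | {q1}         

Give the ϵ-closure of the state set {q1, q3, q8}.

Start with {q1, q3, q8}.
From q1 via ϵ: add q11.
From q3 via ϵ: add q12.
From q8 via ϵ: add q5.
From q5 via ϵ: add q14, q15.
From q11 via ϵ: add q4.
From q4 via ϵ: add q13.
From q14 via ϵ: add q17.
From q15 via ϵ: add q7.
No new states can be added; the closed set is {q1, q3, q4, q5, q7, q8, q11, q12, q13, q14, q15, q17}.

{q1, q3, q4, q5, q7, q8, q11, q12, q13, q14, q15, q17}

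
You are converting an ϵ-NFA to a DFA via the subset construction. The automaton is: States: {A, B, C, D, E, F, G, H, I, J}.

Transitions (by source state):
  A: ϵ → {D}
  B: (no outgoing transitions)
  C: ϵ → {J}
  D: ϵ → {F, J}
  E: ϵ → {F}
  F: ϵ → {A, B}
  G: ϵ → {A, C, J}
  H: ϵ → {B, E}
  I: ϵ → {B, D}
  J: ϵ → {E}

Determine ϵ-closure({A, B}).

Start with {A, B}.
From A via ϵ: add D.
From D via ϵ: add F, J.
From J via ϵ: add E.
No new states can be added; the closed set is {A, B, D, E, F, J}.

{A, B, D, E, F, J}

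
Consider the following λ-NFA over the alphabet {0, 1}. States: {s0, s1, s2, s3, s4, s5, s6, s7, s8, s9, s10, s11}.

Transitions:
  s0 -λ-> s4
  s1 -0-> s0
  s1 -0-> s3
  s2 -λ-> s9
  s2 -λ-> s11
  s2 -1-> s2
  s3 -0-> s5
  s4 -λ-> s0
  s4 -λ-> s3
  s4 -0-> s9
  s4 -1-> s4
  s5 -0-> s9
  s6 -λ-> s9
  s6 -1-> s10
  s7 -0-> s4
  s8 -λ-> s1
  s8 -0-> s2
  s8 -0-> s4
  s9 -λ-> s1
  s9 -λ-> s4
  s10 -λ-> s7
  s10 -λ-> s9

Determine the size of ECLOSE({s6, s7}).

7

Start with {s6, s7}.
From s6 via λ: add s9.
From s9 via λ: add s1, s4.
From s4 via λ: add s0, s3.
λ-closure = {s0, s1, s3, s4, s6, s7, s9}, which has 7 states.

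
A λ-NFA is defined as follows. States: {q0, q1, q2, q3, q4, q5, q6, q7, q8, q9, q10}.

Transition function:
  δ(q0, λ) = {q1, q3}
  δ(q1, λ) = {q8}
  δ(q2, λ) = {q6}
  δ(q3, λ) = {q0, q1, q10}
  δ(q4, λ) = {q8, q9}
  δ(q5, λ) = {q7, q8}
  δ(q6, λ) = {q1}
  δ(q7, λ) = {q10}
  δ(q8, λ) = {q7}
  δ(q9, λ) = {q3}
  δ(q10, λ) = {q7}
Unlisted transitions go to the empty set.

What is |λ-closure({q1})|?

4

Start with {q1}.
From q1 via λ: add q8.
From q8 via λ: add q7.
From q7 via λ: add q10.
λ-closure = {q1, q7, q8, q10}, which has 4 states.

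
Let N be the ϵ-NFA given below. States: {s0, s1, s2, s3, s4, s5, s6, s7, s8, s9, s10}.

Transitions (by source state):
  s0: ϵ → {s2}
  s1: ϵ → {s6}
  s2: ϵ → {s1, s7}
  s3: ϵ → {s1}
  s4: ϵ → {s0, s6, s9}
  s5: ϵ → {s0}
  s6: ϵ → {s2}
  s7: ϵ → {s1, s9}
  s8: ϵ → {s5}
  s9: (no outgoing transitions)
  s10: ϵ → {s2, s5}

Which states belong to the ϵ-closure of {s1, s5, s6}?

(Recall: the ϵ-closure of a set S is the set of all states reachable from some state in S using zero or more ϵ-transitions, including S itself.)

Start with {s1, s5, s6}.
From s5 via ϵ: add s0.
From s6 via ϵ: add s2.
From s2 via ϵ: add s7.
From s7 via ϵ: add s9.
No new states can be added; the closed set is {s0, s1, s2, s5, s6, s7, s9}.

{s0, s1, s2, s5, s6, s7, s9}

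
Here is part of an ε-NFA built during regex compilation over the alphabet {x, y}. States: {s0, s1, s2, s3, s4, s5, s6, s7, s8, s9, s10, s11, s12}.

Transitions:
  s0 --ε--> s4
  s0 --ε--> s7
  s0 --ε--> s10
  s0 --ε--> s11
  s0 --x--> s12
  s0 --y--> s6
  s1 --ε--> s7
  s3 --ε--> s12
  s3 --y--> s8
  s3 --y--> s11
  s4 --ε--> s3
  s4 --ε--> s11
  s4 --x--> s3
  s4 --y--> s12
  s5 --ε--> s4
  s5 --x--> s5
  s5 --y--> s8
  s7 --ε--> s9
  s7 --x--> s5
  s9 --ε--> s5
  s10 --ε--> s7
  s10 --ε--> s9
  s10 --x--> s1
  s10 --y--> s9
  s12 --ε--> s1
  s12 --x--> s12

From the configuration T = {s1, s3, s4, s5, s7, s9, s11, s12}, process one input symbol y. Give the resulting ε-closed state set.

{s1, s3, s4, s5, s7, s8, s9, s11, s12}

s3 on y → {s8, s11}.
s4 on y → {s12}.
s5 on y → {s8}.
No y-transition from s1, s7, s9, s11, s12.
Union after reading y: {s8, s11, s12}.
Now take the ε-closure:
From s12 via ε: add s1.
From s1 via ε: add s7.
From s7 via ε: add s9.
From s9 via ε: add s5.
From s5 via ε: add s4.
From s4 via ε: add s3.
No new states can be added; the closed set is {s1, s3, s4, s5, s7, s8, s9, s11, s12}.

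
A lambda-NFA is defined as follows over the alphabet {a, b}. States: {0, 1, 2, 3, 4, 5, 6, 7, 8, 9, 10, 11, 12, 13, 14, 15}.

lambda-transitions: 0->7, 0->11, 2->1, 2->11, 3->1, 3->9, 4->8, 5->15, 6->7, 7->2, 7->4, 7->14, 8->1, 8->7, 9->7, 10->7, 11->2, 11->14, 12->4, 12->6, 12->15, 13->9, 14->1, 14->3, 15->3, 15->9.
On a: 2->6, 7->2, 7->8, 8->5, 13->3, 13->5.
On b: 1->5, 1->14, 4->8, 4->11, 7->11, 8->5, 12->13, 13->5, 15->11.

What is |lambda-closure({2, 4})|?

Start with {2, 4}.
From 2 via lambda: add 1, 11.
From 4 via lambda: add 8.
From 8 via lambda: add 7.
From 11 via lambda: add 14.
From 14 via lambda: add 3.
From 3 via lambda: add 9.
lambda-closure = {1, 2, 3, 4, 7, 8, 9, 11, 14}, which has 9 states.

9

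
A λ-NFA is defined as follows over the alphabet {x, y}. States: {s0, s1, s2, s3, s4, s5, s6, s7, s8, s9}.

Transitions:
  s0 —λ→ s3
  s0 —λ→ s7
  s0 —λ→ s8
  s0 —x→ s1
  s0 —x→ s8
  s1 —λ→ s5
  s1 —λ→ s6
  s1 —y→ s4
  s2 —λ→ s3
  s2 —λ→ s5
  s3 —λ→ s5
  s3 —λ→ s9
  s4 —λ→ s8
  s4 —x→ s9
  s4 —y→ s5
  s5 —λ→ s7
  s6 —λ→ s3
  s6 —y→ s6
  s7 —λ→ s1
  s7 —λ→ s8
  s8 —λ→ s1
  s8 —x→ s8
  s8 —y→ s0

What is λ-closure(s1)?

{s1, s3, s5, s6, s7, s8, s9}

Start with {s1}.
From s1 via λ: add s5, s6.
From s5 via λ: add s7.
From s6 via λ: add s3.
From s3 via λ: add s9.
From s7 via λ: add s8.
No new states can be added; the closed set is {s1, s3, s5, s6, s7, s8, s9}.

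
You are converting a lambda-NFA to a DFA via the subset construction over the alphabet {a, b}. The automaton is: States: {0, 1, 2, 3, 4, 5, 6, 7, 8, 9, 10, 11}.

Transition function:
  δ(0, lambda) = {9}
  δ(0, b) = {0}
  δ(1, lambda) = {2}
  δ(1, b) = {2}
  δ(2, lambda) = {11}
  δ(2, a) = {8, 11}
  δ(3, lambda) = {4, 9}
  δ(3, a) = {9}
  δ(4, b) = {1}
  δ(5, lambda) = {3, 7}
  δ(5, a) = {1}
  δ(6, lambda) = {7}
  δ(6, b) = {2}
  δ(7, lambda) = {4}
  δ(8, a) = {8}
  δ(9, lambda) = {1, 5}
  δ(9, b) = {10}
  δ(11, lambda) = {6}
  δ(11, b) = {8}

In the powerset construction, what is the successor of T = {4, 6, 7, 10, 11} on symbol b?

4 on b → {1}.
6 on b → {2}.
11 on b → {8}.
No b-transition from 7, 10.
Union after reading b: {1, 2, 8}.
Now take the lambda-closure:
From 2 via lambda: add 11.
From 11 via lambda: add 6.
From 6 via lambda: add 7.
From 7 via lambda: add 4.
No new states can be added; the closed set is {1, 2, 4, 6, 7, 8, 11}.

{1, 2, 4, 6, 7, 8, 11}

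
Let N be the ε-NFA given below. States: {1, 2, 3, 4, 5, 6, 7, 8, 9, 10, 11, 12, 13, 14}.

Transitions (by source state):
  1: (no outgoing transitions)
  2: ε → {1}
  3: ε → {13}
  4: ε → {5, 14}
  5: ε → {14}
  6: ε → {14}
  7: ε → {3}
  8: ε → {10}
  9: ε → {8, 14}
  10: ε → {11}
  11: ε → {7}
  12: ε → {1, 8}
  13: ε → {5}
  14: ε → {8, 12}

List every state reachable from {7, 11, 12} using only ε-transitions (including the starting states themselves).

{1, 3, 5, 7, 8, 10, 11, 12, 13, 14}

Start with {7, 11, 12}.
From 7 via ε: add 3.
From 12 via ε: add 1, 8.
From 3 via ε: add 13.
From 8 via ε: add 10.
From 13 via ε: add 5.
From 5 via ε: add 14.
No new states can be added; the closed set is {1, 3, 5, 7, 8, 10, 11, 12, 13, 14}.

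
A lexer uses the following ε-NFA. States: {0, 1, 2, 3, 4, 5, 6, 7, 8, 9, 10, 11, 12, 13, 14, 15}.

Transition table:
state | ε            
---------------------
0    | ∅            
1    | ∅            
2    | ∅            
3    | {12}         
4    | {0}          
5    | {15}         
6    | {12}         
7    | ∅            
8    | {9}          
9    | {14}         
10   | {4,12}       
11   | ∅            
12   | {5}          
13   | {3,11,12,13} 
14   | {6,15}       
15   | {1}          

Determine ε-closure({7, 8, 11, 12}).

Start with {7, 8, 11, 12}.
From 8 via ε: add 9.
From 12 via ε: add 5.
From 5 via ε: add 15.
From 9 via ε: add 14.
From 14 via ε: add 6.
From 15 via ε: add 1.
No new states can be added; the closed set is {1, 5, 6, 7, 8, 9, 11, 12, 14, 15}.

{1, 5, 6, 7, 8, 9, 11, 12, 14, 15}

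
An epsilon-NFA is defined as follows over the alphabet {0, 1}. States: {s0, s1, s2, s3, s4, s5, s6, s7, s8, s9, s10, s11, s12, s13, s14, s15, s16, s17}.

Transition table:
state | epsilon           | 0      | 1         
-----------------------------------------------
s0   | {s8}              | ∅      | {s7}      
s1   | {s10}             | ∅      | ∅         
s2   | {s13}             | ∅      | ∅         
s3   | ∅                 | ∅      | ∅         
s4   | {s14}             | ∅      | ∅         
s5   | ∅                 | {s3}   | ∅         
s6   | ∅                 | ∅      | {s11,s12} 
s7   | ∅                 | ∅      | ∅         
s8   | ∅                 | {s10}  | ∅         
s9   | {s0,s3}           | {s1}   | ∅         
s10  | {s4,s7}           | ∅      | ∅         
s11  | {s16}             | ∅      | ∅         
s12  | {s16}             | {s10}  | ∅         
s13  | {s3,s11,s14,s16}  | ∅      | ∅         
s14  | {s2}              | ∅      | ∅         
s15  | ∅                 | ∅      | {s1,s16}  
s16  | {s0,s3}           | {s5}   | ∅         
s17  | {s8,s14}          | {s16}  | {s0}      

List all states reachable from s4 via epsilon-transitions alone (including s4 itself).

Start with {s4}.
From s4 via epsilon: add s14.
From s14 via epsilon: add s2.
From s2 via epsilon: add s13.
From s13 via epsilon: add s3, s11, s16.
From s16 via epsilon: add s0.
From s0 via epsilon: add s8.
No new states can be added; the closed set is {s0, s2, s3, s4, s8, s11, s13, s14, s16}.

{s0, s2, s3, s4, s8, s11, s13, s14, s16}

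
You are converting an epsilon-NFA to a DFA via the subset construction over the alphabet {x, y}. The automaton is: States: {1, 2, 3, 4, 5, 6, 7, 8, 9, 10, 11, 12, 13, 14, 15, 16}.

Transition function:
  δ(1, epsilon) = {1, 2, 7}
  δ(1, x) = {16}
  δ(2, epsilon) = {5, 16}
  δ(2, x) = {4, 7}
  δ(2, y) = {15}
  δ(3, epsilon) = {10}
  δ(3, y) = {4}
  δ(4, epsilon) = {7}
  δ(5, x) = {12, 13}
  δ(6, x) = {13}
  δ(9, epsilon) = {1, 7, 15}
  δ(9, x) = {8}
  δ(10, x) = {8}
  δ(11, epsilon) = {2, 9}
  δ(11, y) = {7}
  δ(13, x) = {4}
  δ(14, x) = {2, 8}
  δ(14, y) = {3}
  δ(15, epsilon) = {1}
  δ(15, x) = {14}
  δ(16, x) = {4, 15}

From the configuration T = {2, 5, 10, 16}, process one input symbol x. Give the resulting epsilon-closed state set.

2 on x → {4, 7}.
5 on x → {12, 13}.
10 on x → {8}.
16 on x → {4, 15}.
Union after reading x: {4, 7, 8, 12, 13, 15}.
Now take the epsilon-closure:
From 15 via epsilon: add 1.
From 1 via epsilon: add 2.
From 2 via epsilon: add 5, 16.
No new states can be added; the closed set is {1, 2, 4, 5, 7, 8, 12, 13, 15, 16}.

{1, 2, 4, 5, 7, 8, 12, 13, 15, 16}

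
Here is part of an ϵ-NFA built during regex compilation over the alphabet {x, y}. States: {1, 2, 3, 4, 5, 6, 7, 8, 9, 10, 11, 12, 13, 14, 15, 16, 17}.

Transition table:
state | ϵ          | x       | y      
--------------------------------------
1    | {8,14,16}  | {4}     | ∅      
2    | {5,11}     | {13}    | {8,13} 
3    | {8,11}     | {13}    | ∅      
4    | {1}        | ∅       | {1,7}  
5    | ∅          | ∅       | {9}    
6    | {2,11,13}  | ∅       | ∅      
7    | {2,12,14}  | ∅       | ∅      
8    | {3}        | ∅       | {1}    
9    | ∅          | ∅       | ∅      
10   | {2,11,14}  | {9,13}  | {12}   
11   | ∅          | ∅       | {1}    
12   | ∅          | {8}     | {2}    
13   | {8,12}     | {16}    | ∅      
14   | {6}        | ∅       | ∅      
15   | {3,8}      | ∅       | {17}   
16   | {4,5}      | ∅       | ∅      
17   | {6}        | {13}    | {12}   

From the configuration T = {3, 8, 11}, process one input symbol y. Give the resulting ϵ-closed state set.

{1, 2, 3, 4, 5, 6, 8, 11, 12, 13, 14, 16}

8 on y → {1}.
11 on y → {1}.
No y-transition from 3.
Union after reading y: {1}.
Now take the ϵ-closure:
From 1 via ϵ: add 8, 14, 16.
From 8 via ϵ: add 3.
From 14 via ϵ: add 6.
From 16 via ϵ: add 4, 5.
From 3 via ϵ: add 11.
From 6 via ϵ: add 2, 13.
From 13 via ϵ: add 12.
No new states can be added; the closed set is {1, 2, 3, 4, 5, 6, 8, 11, 12, 13, 14, 16}.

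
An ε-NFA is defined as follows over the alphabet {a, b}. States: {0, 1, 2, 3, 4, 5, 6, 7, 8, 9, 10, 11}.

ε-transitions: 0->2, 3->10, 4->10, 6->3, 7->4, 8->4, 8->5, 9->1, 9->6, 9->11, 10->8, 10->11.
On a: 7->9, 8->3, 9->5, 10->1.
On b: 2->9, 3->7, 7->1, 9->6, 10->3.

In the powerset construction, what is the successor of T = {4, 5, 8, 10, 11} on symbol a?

8 on a → {3}.
10 on a → {1}.
No a-transition from 4, 5, 11.
Union after reading a: {1, 3}.
Now take the ε-closure:
From 3 via ε: add 10.
From 10 via ε: add 8, 11.
From 8 via ε: add 4, 5.
No new states can be added; the closed set is {1, 3, 4, 5, 8, 10, 11}.

{1, 3, 4, 5, 8, 10, 11}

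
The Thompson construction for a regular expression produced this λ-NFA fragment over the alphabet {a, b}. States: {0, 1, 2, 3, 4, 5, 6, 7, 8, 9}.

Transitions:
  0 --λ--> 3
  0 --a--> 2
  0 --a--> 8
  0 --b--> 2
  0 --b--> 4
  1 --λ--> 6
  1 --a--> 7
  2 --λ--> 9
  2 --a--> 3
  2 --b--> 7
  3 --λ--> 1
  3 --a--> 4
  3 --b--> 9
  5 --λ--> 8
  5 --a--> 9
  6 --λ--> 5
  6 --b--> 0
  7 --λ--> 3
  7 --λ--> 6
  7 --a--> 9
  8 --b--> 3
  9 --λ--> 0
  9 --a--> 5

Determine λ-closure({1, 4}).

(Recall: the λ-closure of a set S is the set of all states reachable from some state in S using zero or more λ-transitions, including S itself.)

{1, 4, 5, 6, 8}

Start with {1, 4}.
From 1 via λ: add 6.
From 6 via λ: add 5.
From 5 via λ: add 8.
No new states can be added; the closed set is {1, 4, 5, 6, 8}.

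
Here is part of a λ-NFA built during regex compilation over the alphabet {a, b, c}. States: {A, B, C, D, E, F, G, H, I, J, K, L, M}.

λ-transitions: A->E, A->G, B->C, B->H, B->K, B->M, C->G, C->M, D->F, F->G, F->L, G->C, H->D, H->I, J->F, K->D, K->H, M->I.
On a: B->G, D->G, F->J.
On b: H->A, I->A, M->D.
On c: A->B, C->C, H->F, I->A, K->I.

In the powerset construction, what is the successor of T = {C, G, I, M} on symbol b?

{A, C, D, E, F, G, I, L, M}

I on b → {A}.
M on b → {D}.
No b-transition from C, G.
Union after reading b: {A, D}.
Now take the λ-closure:
From A via λ: add E, G.
From D via λ: add F.
From F via λ: add L.
From G via λ: add C.
From C via λ: add M.
From M via λ: add I.
No new states can be added; the closed set is {A, C, D, E, F, G, I, L, M}.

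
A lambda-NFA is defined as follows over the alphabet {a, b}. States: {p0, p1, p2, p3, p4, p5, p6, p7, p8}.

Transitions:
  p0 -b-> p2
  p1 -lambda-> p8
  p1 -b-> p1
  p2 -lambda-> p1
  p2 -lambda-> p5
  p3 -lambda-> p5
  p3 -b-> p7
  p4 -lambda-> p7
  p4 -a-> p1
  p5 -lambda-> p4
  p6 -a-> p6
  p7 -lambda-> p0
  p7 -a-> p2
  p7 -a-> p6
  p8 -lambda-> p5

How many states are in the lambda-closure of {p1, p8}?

Start with {p1, p8}.
From p8 via lambda: add p5.
From p5 via lambda: add p4.
From p4 via lambda: add p7.
From p7 via lambda: add p0.
lambda-closure = {p0, p1, p4, p5, p7, p8}, which has 6 states.

6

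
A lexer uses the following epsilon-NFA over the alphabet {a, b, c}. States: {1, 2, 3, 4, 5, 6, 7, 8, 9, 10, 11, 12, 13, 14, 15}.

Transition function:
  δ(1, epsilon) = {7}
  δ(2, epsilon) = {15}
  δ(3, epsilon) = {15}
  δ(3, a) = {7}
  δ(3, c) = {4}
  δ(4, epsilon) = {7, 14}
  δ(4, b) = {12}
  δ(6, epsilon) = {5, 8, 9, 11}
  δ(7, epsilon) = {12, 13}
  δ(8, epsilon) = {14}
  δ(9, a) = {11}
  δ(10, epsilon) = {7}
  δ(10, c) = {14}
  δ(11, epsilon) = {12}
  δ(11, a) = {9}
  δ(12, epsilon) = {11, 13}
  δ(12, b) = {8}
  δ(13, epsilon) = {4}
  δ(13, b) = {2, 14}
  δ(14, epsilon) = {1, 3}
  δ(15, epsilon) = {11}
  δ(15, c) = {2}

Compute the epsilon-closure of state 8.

Start with {8}.
From 8 via epsilon: add 14.
From 14 via epsilon: add 1, 3.
From 1 via epsilon: add 7.
From 3 via epsilon: add 15.
From 7 via epsilon: add 12, 13.
From 15 via epsilon: add 11.
From 13 via epsilon: add 4.
No new states can be added; the closed set is {1, 3, 4, 7, 8, 11, 12, 13, 14, 15}.

{1, 3, 4, 7, 8, 11, 12, 13, 14, 15}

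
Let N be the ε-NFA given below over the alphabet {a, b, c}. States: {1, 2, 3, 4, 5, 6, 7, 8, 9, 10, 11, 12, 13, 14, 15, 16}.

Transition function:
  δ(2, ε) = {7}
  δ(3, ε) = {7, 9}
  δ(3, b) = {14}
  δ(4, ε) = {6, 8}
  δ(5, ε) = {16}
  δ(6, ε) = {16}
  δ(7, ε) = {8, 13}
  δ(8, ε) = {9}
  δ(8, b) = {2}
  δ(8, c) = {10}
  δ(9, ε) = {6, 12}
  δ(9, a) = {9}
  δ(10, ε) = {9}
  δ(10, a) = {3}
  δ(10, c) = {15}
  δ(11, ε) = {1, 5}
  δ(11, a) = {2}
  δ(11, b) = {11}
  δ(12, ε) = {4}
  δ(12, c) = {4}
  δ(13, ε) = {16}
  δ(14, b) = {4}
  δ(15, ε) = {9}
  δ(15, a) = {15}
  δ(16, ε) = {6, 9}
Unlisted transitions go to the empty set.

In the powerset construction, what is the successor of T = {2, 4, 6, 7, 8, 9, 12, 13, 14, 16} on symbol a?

{4, 6, 8, 9, 12, 16}

9 on a → {9}.
No a-transition from 2, 4, 6, 7, 8, 12, 13, 14, 16.
Union after reading a: {9}.
Now take the ε-closure:
From 9 via ε: add 6, 12.
From 6 via ε: add 16.
From 12 via ε: add 4.
From 4 via ε: add 8.
No new states can be added; the closed set is {4, 6, 8, 9, 12, 16}.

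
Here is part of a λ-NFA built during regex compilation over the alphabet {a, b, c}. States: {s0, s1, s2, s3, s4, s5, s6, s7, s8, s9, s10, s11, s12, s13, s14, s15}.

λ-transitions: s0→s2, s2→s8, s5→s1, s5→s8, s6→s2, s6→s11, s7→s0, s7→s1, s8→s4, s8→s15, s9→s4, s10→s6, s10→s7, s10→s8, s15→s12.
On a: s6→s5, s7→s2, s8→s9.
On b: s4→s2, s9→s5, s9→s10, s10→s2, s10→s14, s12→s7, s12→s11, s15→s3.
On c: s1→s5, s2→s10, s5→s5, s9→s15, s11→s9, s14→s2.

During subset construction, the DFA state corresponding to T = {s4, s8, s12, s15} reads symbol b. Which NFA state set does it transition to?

{s0, s1, s2, s3, s4, s7, s8, s11, s12, s15}

s4 on b → {s2}.
s12 on b → {s7, s11}.
s15 on b → {s3}.
No b-transition from s8.
Union after reading b: {s2, s3, s7, s11}.
Now take the λ-closure:
From s2 via λ: add s8.
From s7 via λ: add s0, s1.
From s8 via λ: add s4, s15.
From s15 via λ: add s12.
No new states can be added; the closed set is {s0, s1, s2, s3, s4, s7, s8, s11, s12, s15}.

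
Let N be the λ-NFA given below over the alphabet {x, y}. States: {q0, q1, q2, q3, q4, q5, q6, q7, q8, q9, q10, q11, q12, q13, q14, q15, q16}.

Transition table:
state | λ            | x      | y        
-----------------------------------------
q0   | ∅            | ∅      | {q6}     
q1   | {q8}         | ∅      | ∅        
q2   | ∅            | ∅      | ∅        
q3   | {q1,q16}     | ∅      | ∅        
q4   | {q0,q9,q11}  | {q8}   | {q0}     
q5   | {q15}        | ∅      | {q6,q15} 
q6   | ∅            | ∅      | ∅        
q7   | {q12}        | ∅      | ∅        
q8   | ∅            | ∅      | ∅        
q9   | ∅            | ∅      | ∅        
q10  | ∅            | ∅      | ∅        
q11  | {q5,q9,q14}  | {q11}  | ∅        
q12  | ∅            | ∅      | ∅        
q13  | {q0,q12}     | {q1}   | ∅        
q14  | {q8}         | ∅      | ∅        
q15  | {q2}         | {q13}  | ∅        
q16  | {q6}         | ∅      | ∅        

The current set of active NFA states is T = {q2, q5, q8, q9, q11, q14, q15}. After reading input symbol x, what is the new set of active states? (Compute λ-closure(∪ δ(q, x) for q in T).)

q11 on x → {q11}.
q15 on x → {q13}.
No x-transition from q2, q5, q8, q9, q14.
Union after reading x: {q11, q13}.
Now take the λ-closure:
From q11 via λ: add q5, q9, q14.
From q13 via λ: add q0, q12.
From q5 via λ: add q15.
From q14 via λ: add q8.
From q15 via λ: add q2.
No new states can be added; the closed set is {q0, q2, q5, q8, q9, q11, q12, q13, q14, q15}.

{q0, q2, q5, q8, q9, q11, q12, q13, q14, q15}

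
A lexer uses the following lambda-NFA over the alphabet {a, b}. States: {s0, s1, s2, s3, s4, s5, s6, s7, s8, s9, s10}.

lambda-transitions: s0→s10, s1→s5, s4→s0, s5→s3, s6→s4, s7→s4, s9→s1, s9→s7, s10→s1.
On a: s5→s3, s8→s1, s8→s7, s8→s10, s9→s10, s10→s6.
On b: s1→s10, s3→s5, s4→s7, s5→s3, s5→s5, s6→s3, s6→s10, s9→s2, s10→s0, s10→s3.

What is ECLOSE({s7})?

Start with {s7}.
From s7 via lambda: add s4.
From s4 via lambda: add s0.
From s0 via lambda: add s10.
From s10 via lambda: add s1.
From s1 via lambda: add s5.
From s5 via lambda: add s3.
No new states can be added; the closed set is {s0, s1, s3, s4, s5, s7, s10}.

{s0, s1, s3, s4, s5, s7, s10}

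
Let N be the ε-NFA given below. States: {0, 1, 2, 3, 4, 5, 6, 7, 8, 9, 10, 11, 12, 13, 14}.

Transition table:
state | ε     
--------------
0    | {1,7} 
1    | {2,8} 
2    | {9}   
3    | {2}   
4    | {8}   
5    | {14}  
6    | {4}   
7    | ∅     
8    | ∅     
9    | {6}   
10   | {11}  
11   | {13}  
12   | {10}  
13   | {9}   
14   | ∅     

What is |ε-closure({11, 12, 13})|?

Start with {11, 12, 13}.
From 12 via ε: add 10.
From 13 via ε: add 9.
From 9 via ε: add 6.
From 6 via ε: add 4.
From 4 via ε: add 8.
ε-closure = {4, 6, 8, 9, 10, 11, 12, 13}, which has 8 states.

8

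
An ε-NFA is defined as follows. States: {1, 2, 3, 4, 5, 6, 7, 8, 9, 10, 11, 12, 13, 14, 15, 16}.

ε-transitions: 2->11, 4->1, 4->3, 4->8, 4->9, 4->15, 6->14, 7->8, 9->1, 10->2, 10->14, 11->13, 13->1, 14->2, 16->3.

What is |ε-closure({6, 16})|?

8

Start with {6, 16}.
From 6 via ε: add 14.
From 16 via ε: add 3.
From 14 via ε: add 2.
From 2 via ε: add 11.
From 11 via ε: add 13.
From 13 via ε: add 1.
ε-closure = {1, 2, 3, 6, 11, 13, 14, 16}, which has 8 states.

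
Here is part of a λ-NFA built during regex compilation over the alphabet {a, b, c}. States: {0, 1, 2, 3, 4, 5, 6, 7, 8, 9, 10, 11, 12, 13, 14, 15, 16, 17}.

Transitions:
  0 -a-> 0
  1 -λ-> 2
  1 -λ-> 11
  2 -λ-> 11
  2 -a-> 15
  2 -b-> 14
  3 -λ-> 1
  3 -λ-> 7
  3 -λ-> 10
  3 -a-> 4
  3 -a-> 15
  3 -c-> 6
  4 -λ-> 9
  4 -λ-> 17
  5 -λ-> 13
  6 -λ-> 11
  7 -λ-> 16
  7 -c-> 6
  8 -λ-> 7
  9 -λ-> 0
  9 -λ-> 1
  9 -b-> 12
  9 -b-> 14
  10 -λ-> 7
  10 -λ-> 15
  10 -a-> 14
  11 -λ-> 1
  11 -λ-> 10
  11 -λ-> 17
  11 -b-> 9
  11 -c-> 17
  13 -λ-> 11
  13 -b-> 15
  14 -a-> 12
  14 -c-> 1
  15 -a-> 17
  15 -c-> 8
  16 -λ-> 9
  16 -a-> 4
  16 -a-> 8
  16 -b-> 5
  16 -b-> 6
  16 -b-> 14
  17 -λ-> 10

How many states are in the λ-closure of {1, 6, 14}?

12

Start with {1, 6, 14}.
From 1 via λ: add 2, 11.
From 11 via λ: add 10, 17.
From 10 via λ: add 7, 15.
From 7 via λ: add 16.
From 16 via λ: add 9.
From 9 via λ: add 0.
λ-closure = {0, 1, 2, 6, 7, 9, 10, 11, 14, 15, 16, 17}, which has 12 states.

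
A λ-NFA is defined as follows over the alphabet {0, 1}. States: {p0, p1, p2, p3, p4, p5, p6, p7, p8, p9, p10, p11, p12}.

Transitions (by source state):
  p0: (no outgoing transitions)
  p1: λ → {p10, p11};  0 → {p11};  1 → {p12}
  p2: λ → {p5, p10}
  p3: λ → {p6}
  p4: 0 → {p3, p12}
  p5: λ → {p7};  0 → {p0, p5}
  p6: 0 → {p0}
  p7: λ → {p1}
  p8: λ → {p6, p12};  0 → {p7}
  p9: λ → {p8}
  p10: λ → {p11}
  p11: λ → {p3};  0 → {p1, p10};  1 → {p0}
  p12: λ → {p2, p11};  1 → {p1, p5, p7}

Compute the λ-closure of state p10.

{p3, p6, p10, p11}

Start with {p10}.
From p10 via λ: add p11.
From p11 via λ: add p3.
From p3 via λ: add p6.
No new states can be added; the closed set is {p3, p6, p10, p11}.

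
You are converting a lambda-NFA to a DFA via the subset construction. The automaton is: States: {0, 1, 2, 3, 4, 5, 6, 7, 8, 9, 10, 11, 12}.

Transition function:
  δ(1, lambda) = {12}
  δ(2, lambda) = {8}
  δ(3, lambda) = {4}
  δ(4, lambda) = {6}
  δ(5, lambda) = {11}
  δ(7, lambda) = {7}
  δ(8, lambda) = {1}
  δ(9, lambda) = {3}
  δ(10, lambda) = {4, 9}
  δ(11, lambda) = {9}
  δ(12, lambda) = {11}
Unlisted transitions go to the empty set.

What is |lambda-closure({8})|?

Start with {8}.
From 8 via lambda: add 1.
From 1 via lambda: add 12.
From 12 via lambda: add 11.
From 11 via lambda: add 9.
From 9 via lambda: add 3.
From 3 via lambda: add 4.
From 4 via lambda: add 6.
lambda-closure = {1, 3, 4, 6, 8, 9, 11, 12}, which has 8 states.

8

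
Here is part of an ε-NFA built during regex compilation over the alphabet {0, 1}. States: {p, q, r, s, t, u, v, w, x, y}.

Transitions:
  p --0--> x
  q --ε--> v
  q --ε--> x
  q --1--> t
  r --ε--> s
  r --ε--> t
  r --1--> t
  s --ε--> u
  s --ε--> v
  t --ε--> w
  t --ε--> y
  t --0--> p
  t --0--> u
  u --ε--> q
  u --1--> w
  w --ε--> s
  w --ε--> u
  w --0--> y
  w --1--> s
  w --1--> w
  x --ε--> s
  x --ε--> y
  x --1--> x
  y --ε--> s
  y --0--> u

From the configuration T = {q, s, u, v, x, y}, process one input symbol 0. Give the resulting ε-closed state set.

y on 0 → {u}.
No 0-transition from q, s, u, v, x.
Union after reading 0: {u}.
Now take the ε-closure:
From u via ε: add q.
From q via ε: add v, x.
From x via ε: add s, y.
No new states can be added; the closed set is {q, s, u, v, x, y}.

{q, s, u, v, x, y}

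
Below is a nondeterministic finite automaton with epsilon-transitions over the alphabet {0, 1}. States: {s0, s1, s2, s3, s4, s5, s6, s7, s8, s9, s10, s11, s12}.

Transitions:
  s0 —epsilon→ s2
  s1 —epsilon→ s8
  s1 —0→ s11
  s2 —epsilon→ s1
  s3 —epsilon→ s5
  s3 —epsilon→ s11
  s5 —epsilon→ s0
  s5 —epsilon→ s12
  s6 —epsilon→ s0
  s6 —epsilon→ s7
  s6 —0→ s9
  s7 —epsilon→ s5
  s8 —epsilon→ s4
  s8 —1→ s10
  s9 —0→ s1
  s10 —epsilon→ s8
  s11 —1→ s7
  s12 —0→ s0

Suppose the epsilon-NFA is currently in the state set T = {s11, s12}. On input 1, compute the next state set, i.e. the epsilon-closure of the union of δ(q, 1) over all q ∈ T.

{s0, s1, s2, s4, s5, s7, s8, s12}

s11 on 1 → {s7}.
No 1-transition from s12.
Union after reading 1: {s7}.
Now take the epsilon-closure:
From s7 via epsilon: add s5.
From s5 via epsilon: add s0, s12.
From s0 via epsilon: add s2.
From s2 via epsilon: add s1.
From s1 via epsilon: add s8.
From s8 via epsilon: add s4.
No new states can be added; the closed set is {s0, s1, s2, s4, s5, s7, s8, s12}.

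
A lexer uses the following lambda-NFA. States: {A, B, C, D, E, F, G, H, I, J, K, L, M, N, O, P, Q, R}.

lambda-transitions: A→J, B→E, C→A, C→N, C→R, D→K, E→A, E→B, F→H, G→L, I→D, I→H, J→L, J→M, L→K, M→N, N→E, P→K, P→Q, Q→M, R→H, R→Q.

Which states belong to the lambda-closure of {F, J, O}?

{A, B, E, F, H, J, K, L, M, N, O}

Start with {F, J, O}.
From F via lambda: add H.
From J via lambda: add L, M.
From L via lambda: add K.
From M via lambda: add N.
From N via lambda: add E.
From E via lambda: add A, B.
No new states can be added; the closed set is {A, B, E, F, H, J, K, L, M, N, O}.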